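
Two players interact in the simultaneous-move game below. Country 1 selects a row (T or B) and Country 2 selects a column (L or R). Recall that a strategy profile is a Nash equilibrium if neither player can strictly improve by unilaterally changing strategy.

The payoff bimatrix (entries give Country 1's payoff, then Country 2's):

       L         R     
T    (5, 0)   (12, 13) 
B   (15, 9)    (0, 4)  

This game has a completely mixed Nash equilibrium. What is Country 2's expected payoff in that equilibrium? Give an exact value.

First find x, the probability Country 1 plays T, from Country 2's indifference between L and R: 9(1−x) = 13x + 4(1−x), giving x = 5/18.
Since Country 2 is indifferent in equilibrium, Country 2's expected payoff equals the payoff from either column against (5/18, 13/18). Using L: 9(13/18) = 13/2.

13/2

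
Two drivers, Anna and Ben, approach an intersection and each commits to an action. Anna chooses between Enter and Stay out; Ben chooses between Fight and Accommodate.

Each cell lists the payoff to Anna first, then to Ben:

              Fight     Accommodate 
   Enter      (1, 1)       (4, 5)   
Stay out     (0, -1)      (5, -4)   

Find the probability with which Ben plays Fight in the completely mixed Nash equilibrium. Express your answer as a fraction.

1/2

Let y be the probability that Ben plays Fight. In a completely mixed equilibrium, Anna must be indifferent between Enter and Stay out.
Anna's expected payoff from Enter is y + 4(1−y); from Stay out it is 5(1−y).
Setting these equal: −3y + 4 = −5y + 5, so y = 1/2.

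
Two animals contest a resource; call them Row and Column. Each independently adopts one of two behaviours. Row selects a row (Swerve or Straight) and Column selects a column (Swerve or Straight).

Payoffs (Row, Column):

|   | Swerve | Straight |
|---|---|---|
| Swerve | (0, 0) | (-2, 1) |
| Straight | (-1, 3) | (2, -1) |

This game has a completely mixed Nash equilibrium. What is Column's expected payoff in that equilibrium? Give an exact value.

First find p, the probability Row plays Swerve, from Column's indifference between Swerve and Straight: 3(1−p) = p − (1−p), giving p = 4/5.
Since Column is indifferent in equilibrium, Column's expected payoff equals the payoff from either column against (4/5, 1/5). Using Swerve: 3(1/5) = 3/5.

3/5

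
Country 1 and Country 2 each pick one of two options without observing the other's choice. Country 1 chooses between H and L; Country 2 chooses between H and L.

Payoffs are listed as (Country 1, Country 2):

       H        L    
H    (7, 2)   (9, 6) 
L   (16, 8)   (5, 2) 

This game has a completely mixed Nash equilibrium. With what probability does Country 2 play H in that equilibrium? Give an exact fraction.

Let y be the probability that Country 2 plays H. In a completely mixed equilibrium, Country 1 must be indifferent between H and L.
Country 1's expected payoff from H is 7y + 9(1−y); from L it is 16y + 5(1−y).
Setting these equal: −2y + 9 = 11y + 5, so y = 4/13.

4/13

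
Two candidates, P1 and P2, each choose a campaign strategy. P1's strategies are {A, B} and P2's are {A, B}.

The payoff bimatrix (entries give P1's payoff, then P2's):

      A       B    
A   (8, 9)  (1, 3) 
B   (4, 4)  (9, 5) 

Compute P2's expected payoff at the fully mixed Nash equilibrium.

First find p, the probability P1 plays A, from P2's indifference between A and B: 9p + 4(1−p) = 3p + 5(1−p), giving p = 1/7.
Since P2 is indifferent in equilibrium, P2's expected payoff equals the payoff from either column against (1/7, 6/7). Using A: 9(1/7) + 4(6/7) = 33/7.

33/7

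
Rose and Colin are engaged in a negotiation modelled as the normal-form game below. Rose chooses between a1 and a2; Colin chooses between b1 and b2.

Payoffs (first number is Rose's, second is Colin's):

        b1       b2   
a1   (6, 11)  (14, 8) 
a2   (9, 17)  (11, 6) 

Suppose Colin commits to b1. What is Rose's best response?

a2

Against b1, Rose earns 6 from a1 and 9 from a2.
So a2 is the best response.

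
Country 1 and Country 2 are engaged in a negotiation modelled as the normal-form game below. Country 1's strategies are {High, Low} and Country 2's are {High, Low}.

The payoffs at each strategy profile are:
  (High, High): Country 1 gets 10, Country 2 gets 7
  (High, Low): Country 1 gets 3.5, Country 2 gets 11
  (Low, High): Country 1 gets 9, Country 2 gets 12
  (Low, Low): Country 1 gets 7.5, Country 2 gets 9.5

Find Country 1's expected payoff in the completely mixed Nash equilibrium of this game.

First find y, the probability Country 2 plays High, from Country 1's indifference between High and Low: 10y + 3.5(1−y) = 9y + 7.5(1−y), giving y = 4/5.
Since Country 1 is indifferent in equilibrium, Country 1's expected payoff equals the payoff from either row against (4/5, 1/5). Using High: 10(4/5) + 3.5(1/5) = 87/10.

87/10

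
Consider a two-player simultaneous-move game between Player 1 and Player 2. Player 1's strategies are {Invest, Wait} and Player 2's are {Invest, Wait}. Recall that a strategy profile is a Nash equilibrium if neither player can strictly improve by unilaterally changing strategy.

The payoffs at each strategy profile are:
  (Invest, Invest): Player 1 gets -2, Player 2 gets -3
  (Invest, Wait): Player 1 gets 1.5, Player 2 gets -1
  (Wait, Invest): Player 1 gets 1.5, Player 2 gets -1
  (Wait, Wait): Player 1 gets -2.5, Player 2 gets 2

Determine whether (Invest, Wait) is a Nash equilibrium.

Yes

At (Invest, Wait), Player 1 earns 1.5; switching to Wait would give -2.5, so Player 1 has no profitable deviation.
Player 2 earns -1; switching to Invest would give -3, so Player 2 has no profitable deviation.
Neither player can gain by a unilateral deviation, so this profile is a Nash equilibrium.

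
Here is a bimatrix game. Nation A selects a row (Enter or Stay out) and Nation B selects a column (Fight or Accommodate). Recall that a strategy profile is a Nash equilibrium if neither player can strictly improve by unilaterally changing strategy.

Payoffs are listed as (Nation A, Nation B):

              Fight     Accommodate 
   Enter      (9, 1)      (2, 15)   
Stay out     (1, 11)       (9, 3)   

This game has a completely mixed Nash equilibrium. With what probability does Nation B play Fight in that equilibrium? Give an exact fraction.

Let y be the probability that Nation B plays Fight. In a completely mixed equilibrium, Nation A must be indifferent between Enter and Stay out.
Nation A's expected payoff from Enter is 9y + 2(1−y); from Stay out it is y + 9(1−y).
Setting these equal: 7y + 2 = −8y + 9, so y = 7/15.

7/15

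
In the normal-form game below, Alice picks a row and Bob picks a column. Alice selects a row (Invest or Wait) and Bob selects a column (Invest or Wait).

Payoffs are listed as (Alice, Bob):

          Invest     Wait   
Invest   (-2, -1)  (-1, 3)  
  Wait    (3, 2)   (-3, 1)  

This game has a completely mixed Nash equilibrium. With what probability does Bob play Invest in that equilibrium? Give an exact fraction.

2/7

Let q be the probability that Bob plays Invest. In a completely mixed equilibrium, Alice must be indifferent between Invest and Wait.
Alice's expected payoff from Invest is −2q − (1−q); from Wait it is 3q − 3(1−q).
Setting these equal: −q − 1 = 6q − 3, so q = 2/7.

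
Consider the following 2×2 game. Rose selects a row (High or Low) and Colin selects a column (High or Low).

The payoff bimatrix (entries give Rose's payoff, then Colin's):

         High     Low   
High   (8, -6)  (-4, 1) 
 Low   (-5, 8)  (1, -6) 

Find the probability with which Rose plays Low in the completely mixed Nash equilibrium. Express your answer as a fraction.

Let x be the probability that Rose plays High. In a completely mixed equilibrium, Colin must be indifferent between High and Low.
Colin's expected payoff from High is −6x + 8(1−x); from Low it is x − 6(1−x).
Setting these equal: −14x + 8 = 7x − 6, so x = 2/3.
Therefore Rose plays Low with probability 1 − 2/3 = 1/3.

1/3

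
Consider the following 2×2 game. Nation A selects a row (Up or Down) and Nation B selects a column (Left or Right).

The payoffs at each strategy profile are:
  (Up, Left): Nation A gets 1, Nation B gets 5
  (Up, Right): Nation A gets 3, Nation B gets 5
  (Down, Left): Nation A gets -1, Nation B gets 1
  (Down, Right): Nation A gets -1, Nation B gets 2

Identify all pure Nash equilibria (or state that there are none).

(Up, Left) and (Up, Right)

(Up, Left): Nation A gets 1 ≥ -1 from Down, and Nation B gets 5 ≥ 5 from Right — Nash equilibrium.
(Up, Right): Nation A gets 3 ≥ -1 from Down, and Nation B gets 5 ≥ 5 from Left — Nash equilibrium.
(Down, Left): Nation A prefers Up (1 > -1); Nation B prefers Right (2 > 1) — not an equilibrium.
(Down, Right): Nation A prefers Up (3 > -1) — not an equilibrium.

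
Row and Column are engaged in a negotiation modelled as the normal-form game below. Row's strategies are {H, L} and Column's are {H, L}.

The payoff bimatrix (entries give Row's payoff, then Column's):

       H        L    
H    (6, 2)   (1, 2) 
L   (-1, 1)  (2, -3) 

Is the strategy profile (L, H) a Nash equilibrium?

At (L, H), Row earns -1; switching to H would give 6, so Row would deviate.
Column earns 1; switching to L would give -3, so Column has no profitable deviation.
Since at least one player can profitably deviate, this is not a Nash equilibrium.

No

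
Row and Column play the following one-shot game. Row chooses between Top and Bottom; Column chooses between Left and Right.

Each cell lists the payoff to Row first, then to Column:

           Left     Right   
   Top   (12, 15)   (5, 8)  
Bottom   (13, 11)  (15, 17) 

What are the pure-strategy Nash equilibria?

(Top, Left): Row prefers Bottom (13 > 12) — not an equilibrium.
(Top, Right): Row prefers Bottom (15 > 5); Column prefers Left (15 > 8) — not an equilibrium.
(Bottom, Left): Column prefers Right (17 > 11) — not an equilibrium.
(Bottom, Right): Row gets 15 ≥ 5 from Top, and Column gets 17 ≥ 11 from Left — Nash equilibrium.

(Bottom, Right)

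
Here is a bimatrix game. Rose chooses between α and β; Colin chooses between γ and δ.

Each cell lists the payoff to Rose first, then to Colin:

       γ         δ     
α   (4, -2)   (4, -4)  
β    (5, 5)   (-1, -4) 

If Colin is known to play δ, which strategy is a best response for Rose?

α

Against δ, Rose earns 4 from α and -1 from β.
So α is the best response.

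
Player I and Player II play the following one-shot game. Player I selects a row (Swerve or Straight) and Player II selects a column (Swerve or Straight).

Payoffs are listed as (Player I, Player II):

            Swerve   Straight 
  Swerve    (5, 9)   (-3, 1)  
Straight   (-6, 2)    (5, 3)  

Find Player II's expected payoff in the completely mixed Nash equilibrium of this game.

25/9

First find p, the probability Player I plays Swerve, from Player II's indifference between Swerve and Straight: 9p + 2(1−p) = p + 3(1−p), giving p = 1/9.
Since Player II is indifferent in equilibrium, Player II's expected payoff equals the payoff from either column against (1/9, 8/9). Using Swerve: 9(1/9) + 2(8/9) = 25/9.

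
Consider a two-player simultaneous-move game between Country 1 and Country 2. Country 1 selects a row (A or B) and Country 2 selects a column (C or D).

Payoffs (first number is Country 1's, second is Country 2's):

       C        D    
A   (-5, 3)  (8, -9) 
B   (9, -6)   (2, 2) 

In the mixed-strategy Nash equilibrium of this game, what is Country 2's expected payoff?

-12/5

First find p, the probability Country 1 plays A, from Country 2's indifference between C and D: 3p − 6(1−p) = −9p + 2(1−p), giving p = 2/5.
Since Country 2 is indifferent in equilibrium, Country 2's expected payoff equals the payoff from either column against (2/5, 3/5). Using C: 3(2/5) − 6(3/5) = -12/5.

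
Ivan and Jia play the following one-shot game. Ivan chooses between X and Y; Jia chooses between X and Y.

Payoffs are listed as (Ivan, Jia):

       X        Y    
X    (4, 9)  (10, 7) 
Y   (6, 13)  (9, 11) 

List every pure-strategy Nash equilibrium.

(Y, X)

(X, X): Ivan prefers Y (6 > 4) — not an equilibrium.
(X, Y): Jia prefers X (9 > 7) — not an equilibrium.
(Y, X): Ivan gets 6 ≥ 4 from X, and Jia gets 13 ≥ 11 from Y — Nash equilibrium.
(Y, Y): Ivan prefers X (10 > 9); Jia prefers X (13 > 11) — not an equilibrium.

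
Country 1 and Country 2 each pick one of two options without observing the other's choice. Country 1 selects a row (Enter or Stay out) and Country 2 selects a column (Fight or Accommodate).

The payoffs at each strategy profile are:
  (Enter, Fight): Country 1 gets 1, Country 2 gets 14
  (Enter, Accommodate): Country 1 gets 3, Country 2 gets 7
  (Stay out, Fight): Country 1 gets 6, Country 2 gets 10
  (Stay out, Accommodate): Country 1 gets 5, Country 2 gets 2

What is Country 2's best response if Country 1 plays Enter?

Against Enter, Country 2 earns 14 from Fight and 7 from Accommodate.
So Fight is the best response.

Fight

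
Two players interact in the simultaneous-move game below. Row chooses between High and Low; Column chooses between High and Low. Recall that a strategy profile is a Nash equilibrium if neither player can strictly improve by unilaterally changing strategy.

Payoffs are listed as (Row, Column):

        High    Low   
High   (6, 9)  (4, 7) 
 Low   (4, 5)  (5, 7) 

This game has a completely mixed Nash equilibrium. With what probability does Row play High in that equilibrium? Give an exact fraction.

Let r be the probability that Row plays High. In a completely mixed equilibrium, Column must be indifferent between High and Low.
Column's expected payoff from High is 9r + 5(1−r); from Low it is 7r + 7(1−r).
Setting these equal: 4r + 5 = 7, so r = 1/2.

1/2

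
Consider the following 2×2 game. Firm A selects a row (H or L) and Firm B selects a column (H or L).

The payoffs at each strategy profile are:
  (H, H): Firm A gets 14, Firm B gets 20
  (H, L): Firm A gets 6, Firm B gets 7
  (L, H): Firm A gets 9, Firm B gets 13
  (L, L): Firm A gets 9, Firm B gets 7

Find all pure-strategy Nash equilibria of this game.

(H, H)

(H, H): Firm A gets 14 ≥ 9 from L, and Firm B gets 20 ≥ 7 from L — Nash equilibrium.
(H, L): Firm A prefers L (9 > 6); Firm B prefers H (20 > 7) — not an equilibrium.
(L, H): Firm A prefers H (14 > 9) — not an equilibrium.
(L, L): Firm B prefers H (13 > 7) — not an equilibrium.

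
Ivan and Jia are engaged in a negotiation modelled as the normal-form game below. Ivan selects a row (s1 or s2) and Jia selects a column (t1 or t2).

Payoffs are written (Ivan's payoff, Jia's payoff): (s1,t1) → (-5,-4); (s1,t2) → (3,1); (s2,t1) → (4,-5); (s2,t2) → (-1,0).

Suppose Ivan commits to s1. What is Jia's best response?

t2

Against s1, Jia earns -4 from t1 and 1 from t2.
So t2 is the best response.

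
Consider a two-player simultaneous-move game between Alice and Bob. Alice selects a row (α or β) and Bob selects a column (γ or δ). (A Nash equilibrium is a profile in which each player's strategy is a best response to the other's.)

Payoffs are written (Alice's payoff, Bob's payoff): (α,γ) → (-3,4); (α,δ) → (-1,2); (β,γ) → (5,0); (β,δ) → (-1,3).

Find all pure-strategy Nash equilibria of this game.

(β, δ)

(α, γ): Alice prefers β (5 > -3) — not an equilibrium.
(α, δ): Bob prefers γ (4 > 2) — not an equilibrium.
(β, γ): Bob prefers δ (3 > 0) — not an equilibrium.
(β, δ): Alice gets -1 ≥ -1 from α, and Bob gets 3 ≥ 0 from γ — Nash equilibrium.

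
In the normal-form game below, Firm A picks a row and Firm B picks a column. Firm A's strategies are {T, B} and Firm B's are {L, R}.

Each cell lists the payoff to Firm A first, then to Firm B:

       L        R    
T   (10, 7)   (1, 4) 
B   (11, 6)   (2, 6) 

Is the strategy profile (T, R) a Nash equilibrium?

At (T, R), Firm A earns 1; switching to B would give 2, so Firm A would deviate.
Firm B earns 4; switching to L would give 7, so Firm B would deviate.
Since at least one player can profitably deviate, this is not a Nash equilibrium.

No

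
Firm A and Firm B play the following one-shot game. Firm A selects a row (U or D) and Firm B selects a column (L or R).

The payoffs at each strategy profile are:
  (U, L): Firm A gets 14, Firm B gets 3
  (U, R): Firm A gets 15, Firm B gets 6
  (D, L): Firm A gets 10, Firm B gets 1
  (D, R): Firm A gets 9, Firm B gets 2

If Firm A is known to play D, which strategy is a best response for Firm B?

R

Against D, Firm B earns 1 from L and 2 from R.
So R is the best response.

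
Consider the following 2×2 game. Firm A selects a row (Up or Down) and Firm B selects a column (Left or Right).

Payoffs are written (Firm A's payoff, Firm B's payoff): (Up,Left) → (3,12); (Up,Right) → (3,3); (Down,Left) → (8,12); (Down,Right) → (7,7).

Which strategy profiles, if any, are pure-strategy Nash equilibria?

(Down, Left)

(Up, Left): Firm A prefers Down (8 > 3) — not an equilibrium.
(Up, Right): Firm A prefers Down (7 > 3); Firm B prefers Left (12 > 3) — not an equilibrium.
(Down, Left): Firm A gets 8 ≥ 3 from Up, and Firm B gets 12 ≥ 7 from Right — Nash equilibrium.
(Down, Right): Firm B prefers Left (12 > 7) — not an equilibrium.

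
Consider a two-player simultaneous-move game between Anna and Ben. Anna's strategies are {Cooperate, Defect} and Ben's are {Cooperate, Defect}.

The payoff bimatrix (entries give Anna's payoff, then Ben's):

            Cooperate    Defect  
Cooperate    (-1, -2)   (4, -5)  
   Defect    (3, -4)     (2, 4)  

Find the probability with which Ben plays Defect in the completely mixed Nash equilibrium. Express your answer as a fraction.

2/3

Let q be the probability that Ben plays Cooperate. In a completely mixed equilibrium, Anna must be indifferent between Cooperate and Defect.
Anna's expected payoff from Cooperate is −q + 4(1−q); from Defect it is 3q + 2(1−q).
Setting these equal: −5q + 4 = q + 2, so q = 1/3.
Therefore Ben plays Defect with probability 1 − 1/3 = 2/3.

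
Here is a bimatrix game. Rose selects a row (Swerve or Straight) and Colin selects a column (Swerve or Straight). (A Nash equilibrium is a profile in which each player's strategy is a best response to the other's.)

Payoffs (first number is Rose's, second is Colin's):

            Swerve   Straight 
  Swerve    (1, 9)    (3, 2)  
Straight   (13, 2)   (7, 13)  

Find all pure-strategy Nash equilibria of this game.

(Swerve, Swerve): Rose prefers Straight (13 > 1) — not an equilibrium.
(Swerve, Straight): Rose prefers Straight (7 > 3); Colin prefers Swerve (9 > 2) — not an equilibrium.
(Straight, Swerve): Colin prefers Straight (13 > 2) — not an equilibrium.
(Straight, Straight): Rose gets 7 ≥ 3 from Swerve, and Colin gets 13 ≥ 2 from Swerve — Nash equilibrium.

(Straight, Straight)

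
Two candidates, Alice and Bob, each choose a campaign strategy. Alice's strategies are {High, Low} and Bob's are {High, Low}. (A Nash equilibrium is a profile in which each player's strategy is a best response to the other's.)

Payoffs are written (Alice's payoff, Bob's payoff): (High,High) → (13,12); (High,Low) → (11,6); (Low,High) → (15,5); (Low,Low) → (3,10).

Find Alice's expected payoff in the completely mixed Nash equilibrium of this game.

First find y, the probability Bob plays High, from Alice's indifference between High and Low: 13y + 11(1−y) = 15y + 3(1−y), giving y = 4/5.
Since Alice is indifferent in equilibrium, Alice's expected payoff equals the payoff from either row against (4/5, 1/5). Using High: 13(4/5) + 11(1/5) = 63/5.

63/5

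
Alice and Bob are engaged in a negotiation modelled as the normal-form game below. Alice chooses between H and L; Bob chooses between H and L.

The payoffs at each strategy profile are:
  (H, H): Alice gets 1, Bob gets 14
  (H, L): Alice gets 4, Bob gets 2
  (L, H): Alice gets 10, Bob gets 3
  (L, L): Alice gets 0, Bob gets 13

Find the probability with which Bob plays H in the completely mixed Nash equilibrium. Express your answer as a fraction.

Let y be the probability that Bob plays H. In a completely mixed equilibrium, Alice must be indifferent between H and L.
Alice's expected payoff from H is y + 4(1−y); from L it is 10y.
Setting these equal: −3y + 4 = 10y, so y = 4/13.

4/13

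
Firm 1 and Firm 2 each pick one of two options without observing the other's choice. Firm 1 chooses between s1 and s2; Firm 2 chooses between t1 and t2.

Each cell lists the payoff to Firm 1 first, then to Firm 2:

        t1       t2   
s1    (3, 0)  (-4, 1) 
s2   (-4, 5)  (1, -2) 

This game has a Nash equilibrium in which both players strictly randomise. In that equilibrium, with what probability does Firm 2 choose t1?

Let y be the probability that Firm 2 plays t1. In a completely mixed equilibrium, Firm 1 must be indifferent between s1 and s2.
Firm 1's expected payoff from s1 is 3y − 4(1−y); from s2 it is −4y + (1−y).
Setting these equal: 7y − 4 = −5y + 1, so y = 5/12.

5/12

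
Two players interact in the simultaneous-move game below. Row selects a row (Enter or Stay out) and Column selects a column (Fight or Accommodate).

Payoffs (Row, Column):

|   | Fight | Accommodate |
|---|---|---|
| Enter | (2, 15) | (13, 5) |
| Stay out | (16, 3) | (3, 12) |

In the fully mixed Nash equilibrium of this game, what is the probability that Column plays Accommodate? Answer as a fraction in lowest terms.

Let y be the probability that Column plays Fight. In a completely mixed equilibrium, Row must be indifferent between Enter and Stay out.
Row's expected payoff from Enter is 2y + 13(1−y); from Stay out it is 16y + 3(1−y).
Setting these equal: −11y + 13 = 13y + 3, so y = 5/12.
Therefore Column plays Accommodate with probability 1 − 5/12 = 7/12.

7/12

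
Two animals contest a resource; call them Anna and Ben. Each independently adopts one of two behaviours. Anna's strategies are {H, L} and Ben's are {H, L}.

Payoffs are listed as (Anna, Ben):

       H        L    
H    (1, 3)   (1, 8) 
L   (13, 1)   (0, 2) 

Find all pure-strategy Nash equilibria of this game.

(H, H): Anna prefers L (13 > 1); Ben prefers L (8 > 3) — not an equilibrium.
(H, L): Anna gets 1 ≥ 0 from L, and Ben gets 8 ≥ 3 from H — Nash equilibrium.
(L, H): Ben prefers L (2 > 1) — not an equilibrium.
(L, L): Anna prefers H (1 > 0) — not an equilibrium.

(H, L)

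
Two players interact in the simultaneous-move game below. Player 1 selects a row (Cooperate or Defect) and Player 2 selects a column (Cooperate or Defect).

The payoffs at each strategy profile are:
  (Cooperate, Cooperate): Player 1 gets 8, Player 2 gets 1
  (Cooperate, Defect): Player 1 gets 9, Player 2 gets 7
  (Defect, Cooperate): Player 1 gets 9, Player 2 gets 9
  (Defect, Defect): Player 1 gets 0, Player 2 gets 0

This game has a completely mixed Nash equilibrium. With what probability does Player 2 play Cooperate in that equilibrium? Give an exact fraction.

Let q be the probability that Player 2 plays Cooperate. In a completely mixed equilibrium, Player 1 must be indifferent between Cooperate and Defect.
Player 1's expected payoff from Cooperate is 8q + 9(1−q); from Defect it is 9q.
Setting these equal: −q + 9 = 9q, so q = 9/10.

9/10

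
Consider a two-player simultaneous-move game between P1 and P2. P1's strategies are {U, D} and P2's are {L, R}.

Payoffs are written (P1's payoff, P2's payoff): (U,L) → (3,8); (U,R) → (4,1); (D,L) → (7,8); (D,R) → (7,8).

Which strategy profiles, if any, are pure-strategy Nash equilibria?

(D, L) and (D, R)

(U, L): P1 prefers D (7 > 3) — not an equilibrium.
(U, R): P1 prefers D (7 > 4); P2 prefers L (8 > 1) — not an equilibrium.
(D, L): P1 gets 7 ≥ 3 from U, and P2 gets 8 ≥ 8 from R — Nash equilibrium.
(D, R): P1 gets 7 ≥ 4 from U, and P2 gets 8 ≥ 8 from L — Nash equilibrium.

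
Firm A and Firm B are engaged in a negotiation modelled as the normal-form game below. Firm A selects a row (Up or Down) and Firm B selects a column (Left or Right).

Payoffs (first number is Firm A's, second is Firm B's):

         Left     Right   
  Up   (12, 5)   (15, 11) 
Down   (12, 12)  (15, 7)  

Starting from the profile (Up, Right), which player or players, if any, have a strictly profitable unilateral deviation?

Firm A at (Up, Right) earns 15; deviating to Down yields 15 — not better.
Firm B earns 11; deviating to Left yields 5 — not better.
Neither player can strictly improve; the profile is a Nash equilibrium.

Neither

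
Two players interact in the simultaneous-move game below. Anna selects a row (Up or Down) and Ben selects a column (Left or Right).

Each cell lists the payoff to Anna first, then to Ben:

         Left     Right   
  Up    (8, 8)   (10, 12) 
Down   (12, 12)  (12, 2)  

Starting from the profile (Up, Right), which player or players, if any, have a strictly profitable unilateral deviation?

Anna

Anna at (Up, Right) earns 10; deviating to Down yields 12 — a strict improvement.
Ben earns 12; deviating to Left yields 8 — not better.
Only Anna has a strictly profitable deviation.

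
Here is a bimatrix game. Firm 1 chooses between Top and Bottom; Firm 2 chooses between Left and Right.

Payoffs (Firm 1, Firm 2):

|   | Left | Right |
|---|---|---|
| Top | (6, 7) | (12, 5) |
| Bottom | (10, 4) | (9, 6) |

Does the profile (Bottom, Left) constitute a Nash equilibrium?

No

At (Bottom, Left), Firm 1 earns 10; switching to Top would give 6, so Firm 1 has no profitable deviation.
Firm 2 earns 4; switching to Right would give 6, so Firm 2 would deviate.
Since at least one player can profitably deviate, this is not a Nash equilibrium.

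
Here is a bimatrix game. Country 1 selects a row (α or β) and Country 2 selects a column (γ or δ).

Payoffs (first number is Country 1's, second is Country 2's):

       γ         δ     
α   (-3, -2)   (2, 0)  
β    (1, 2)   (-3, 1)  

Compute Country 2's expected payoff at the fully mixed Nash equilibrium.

2/3

First find x, the probability Country 1 plays α, from Country 2's indifference between γ and δ: −2x + 2(1−x) = (1−x), giving x = 1/3.
Since Country 2 is indifferent in equilibrium, Country 2's expected payoff equals the payoff from either column against (1/3, 2/3). Using γ: −2(1/3) + 2(2/3) = 2/3.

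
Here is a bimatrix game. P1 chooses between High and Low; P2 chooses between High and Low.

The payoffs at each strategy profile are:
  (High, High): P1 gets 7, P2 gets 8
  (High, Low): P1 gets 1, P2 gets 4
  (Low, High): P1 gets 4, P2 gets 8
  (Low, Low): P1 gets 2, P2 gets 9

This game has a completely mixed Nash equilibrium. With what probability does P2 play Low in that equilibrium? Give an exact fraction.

3/4

Let y be the probability that P2 plays High. In a completely mixed equilibrium, P1 must be indifferent between High and Low.
P1's expected payoff from High is 7y + (1−y); from Low it is 4y + 2(1−y).
Setting these equal: 6y + 1 = 2y + 2, so y = 1/4.
Therefore P2 plays Low with probability 1 − 1/4 = 3/4.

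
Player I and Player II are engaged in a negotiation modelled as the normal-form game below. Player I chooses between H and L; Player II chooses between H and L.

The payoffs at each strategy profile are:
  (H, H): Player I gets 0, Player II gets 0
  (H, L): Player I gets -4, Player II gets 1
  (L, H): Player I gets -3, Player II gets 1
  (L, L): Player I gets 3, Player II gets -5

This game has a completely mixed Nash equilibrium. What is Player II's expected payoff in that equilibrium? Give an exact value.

First find x, the probability Player I plays H, from Player II's indifference between H and L: (1−x) = x − 5(1−x), giving x = 6/7.
Since Player II is indifferent in equilibrium, Player II's expected payoff equals the payoff from either column against (6/7, 1/7). Using H: (1/7) = 1/7.

1/7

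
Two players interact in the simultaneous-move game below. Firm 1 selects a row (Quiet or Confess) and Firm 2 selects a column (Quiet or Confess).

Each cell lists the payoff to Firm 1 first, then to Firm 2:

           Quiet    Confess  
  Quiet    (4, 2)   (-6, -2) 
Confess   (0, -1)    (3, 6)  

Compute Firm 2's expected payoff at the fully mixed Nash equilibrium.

First find x, the probability Firm 1 plays Quiet, from Firm 2's indifference between Quiet and Confess: 2x − (1−x) = −2x + 6(1−x), giving x = 7/11.
Since Firm 2 is indifferent in equilibrium, Firm 2's expected payoff equals the payoff from either column against (7/11, 4/11). Using Quiet: 2(7/11) − (4/11) = 10/11.

10/11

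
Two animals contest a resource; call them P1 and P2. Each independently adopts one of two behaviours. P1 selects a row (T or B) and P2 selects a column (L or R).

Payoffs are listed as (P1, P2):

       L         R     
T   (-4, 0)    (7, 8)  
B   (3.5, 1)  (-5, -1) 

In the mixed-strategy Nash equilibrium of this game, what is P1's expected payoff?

3/13

First find q, the probability P2 plays L, from P1's indifference between T and B: −4q + 7(1−q) = 3.5q − 5(1−q), giving q = 8/13.
Since P1 is indifferent in equilibrium, P1's expected payoff equals the payoff from either row against (8/13, 5/13). Using T: −4(8/13) + 7(5/13) = 3/13.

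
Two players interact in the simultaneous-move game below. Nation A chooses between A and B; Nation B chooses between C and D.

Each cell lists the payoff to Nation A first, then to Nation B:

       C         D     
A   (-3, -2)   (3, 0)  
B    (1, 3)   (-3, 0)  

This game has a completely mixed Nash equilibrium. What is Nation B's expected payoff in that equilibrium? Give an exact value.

First find x, the probability Nation A plays A, from Nation B's indifference between C and D: −2x + 3(1−x) = 0, giving x = 3/5.
Since Nation B is indifferent in equilibrium, Nation B's expected payoff equals the payoff from either column against (3/5, 2/5). Using C: −2(3/5) + 3(2/5) = 0.

0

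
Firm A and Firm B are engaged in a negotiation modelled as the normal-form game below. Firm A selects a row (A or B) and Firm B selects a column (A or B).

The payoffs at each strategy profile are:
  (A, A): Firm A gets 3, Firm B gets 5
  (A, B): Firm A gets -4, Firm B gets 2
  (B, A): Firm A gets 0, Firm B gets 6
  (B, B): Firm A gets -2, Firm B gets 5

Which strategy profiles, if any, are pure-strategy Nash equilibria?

(A, A)

(A, A): Firm A gets 3 ≥ 0 from B, and Firm B gets 5 ≥ 2 from B — Nash equilibrium.
(A, B): Firm A prefers B (-2 > -4); Firm B prefers A (5 > 2) — not an equilibrium.
(B, A): Firm A prefers A (3 > 0) — not an equilibrium.
(B, B): Firm B prefers A (6 > 5) — not an equilibrium.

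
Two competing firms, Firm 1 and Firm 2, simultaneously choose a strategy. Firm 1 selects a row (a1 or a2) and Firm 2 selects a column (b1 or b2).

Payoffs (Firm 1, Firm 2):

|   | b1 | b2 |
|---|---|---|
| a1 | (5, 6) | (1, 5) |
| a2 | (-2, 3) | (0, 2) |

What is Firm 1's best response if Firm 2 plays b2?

a1

Against b2, Firm 1 earns 1 from a1 and 0 from a2.
So a1 is the best response.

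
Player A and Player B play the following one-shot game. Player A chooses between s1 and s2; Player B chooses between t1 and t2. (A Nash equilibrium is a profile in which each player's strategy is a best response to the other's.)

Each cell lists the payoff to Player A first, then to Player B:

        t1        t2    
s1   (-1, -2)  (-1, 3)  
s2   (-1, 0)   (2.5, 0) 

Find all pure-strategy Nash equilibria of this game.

(s2, t1) and (s2, t2)

(s1, t1): Player B prefers t2 (3 > -2) — not an equilibrium.
(s1, t2): Player A prefers s2 (2.5 > -1) — not an equilibrium.
(s2, t1): Player A gets -1 ≥ -1 from s1, and Player B gets 0 ≥ 0 from t2 — Nash equilibrium.
(s2, t2): Player A gets 2.5 ≥ -1 from s1, and Player B gets 0 ≥ 0 from t1 — Nash equilibrium.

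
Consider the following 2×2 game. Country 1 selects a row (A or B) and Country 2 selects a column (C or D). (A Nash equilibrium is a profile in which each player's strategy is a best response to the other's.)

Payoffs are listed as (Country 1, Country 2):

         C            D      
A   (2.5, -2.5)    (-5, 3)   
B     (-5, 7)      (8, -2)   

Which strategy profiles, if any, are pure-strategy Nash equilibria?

none

(A, C): Country 2 prefers D (3 > -2.5) — not an equilibrium.
(A, D): Country 1 prefers B (8 > -5) — not an equilibrium.
(B, C): Country 1 prefers A (2.5 > -5) — not an equilibrium.
(B, D): Country 2 prefers C (7 > -2) — not an equilibrium.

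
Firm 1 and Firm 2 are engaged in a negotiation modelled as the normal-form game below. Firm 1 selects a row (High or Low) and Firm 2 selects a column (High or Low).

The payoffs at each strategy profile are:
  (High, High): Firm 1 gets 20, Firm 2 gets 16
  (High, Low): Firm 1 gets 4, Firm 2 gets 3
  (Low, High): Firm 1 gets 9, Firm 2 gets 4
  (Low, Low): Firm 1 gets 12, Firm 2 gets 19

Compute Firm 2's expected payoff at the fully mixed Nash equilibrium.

First find p, the probability Firm 1 plays High, from Firm 2's indifference between High and Low: 16p + 4(1−p) = 3p + 19(1−p), giving p = 15/28.
Since Firm 2 is indifferent in equilibrium, Firm 2's expected payoff equals the payoff from either column against (15/28, 13/28). Using High: 16(15/28) + 4(13/28) = 73/7.

73/7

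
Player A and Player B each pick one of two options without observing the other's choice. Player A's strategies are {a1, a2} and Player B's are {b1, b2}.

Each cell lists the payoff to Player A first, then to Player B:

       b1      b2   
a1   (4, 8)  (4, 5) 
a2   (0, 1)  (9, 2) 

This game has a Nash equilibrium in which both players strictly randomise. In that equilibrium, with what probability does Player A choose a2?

3/4

Let p be the probability that Player A plays a1. In a completely mixed equilibrium, Player B must be indifferent between b1 and b2.
Player B's expected payoff from b1 is 8p + (1−p); from b2 it is 5p + 2(1−p).
Setting these equal: 7p + 1 = 3p + 2, so p = 1/4.
Therefore Player A plays a2 with probability 1 − 1/4 = 3/4.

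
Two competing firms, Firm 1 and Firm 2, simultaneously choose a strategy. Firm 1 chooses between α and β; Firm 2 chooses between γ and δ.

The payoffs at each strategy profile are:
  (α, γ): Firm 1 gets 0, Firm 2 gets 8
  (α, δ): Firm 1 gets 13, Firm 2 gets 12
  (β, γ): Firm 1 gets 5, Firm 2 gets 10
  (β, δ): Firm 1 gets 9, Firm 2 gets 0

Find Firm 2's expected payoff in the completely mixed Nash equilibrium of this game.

First find p, the probability Firm 1 plays α, from Firm 2's indifference between γ and δ: 8p + 10(1−p) = 12p, giving p = 5/7.
Since Firm 2 is indifferent in equilibrium, Firm 2's expected payoff equals the payoff from either column against (5/7, 2/7). Using γ: 8(5/7) + 10(2/7) = 60/7.

60/7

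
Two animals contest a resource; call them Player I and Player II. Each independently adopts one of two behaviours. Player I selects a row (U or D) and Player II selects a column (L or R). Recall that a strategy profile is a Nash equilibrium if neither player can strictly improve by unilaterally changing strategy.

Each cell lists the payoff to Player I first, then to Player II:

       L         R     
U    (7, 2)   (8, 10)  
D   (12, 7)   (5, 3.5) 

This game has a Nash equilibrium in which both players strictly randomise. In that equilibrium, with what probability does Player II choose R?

Let y be the probability that Player II plays L. In a completely mixed equilibrium, Player I must be indifferent between U and D.
Player I's expected payoff from U is 7y + 8(1−y); from D it is 12y + 5(1−y).
Setting these equal: −y + 8 = 7y + 5, so y = 3/8.
Therefore Player II plays R with probability 1 − 3/8 = 5/8.

5/8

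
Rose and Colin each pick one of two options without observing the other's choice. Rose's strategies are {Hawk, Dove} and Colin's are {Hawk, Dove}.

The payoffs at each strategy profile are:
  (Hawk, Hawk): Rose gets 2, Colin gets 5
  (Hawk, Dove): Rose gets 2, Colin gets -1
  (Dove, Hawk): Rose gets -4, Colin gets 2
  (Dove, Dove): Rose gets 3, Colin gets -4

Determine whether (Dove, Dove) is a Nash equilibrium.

No

At (Dove, Dove), Rose earns 3; switching to Hawk would give 2, so Rose has no profitable deviation.
Colin earns -4; switching to Hawk would give 2, so Colin would deviate.
Since at least one player can profitably deviate, this is not a Nash equilibrium.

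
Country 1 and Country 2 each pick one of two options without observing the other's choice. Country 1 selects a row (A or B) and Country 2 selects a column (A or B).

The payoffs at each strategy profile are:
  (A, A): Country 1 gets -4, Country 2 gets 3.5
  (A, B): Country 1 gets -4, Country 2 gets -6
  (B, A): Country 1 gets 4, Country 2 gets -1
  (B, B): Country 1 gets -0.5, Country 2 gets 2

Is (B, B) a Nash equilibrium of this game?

At (B, B), Country 1 earns -0.5; switching to A would give -4, so Country 1 has no profitable deviation.
Country 2 earns 2; switching to A would give -1, so Country 2 has no profitable deviation.
Neither player can gain by a unilateral deviation, so this profile is a Nash equilibrium.

Yes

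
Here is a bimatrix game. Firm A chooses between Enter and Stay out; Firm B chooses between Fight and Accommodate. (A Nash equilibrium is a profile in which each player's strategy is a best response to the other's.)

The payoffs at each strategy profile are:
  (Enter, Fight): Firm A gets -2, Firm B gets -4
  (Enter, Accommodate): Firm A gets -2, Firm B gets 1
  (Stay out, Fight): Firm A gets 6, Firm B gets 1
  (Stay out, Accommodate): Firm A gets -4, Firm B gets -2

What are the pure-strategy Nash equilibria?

(Enter, Fight): Firm A prefers Stay out (6 > -2); Firm B prefers Accommodate (1 > -4) — not an equilibrium.
(Enter, Accommodate): Firm A gets -2 ≥ -4 from Stay out, and Firm B gets 1 ≥ -4 from Fight — Nash equilibrium.
(Stay out, Fight): Firm A gets 6 ≥ -2 from Enter, and Firm B gets 1 ≥ -2 from Accommodate — Nash equilibrium.
(Stay out, Accommodate): Firm A prefers Enter (-2 > -4); Firm B prefers Fight (1 > -2) — not an equilibrium.

(Enter, Accommodate) and (Stay out, Fight)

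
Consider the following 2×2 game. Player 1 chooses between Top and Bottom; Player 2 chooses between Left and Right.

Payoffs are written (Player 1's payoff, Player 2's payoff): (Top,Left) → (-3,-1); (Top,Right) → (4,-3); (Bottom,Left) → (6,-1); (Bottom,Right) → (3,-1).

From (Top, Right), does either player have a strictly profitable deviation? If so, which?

Player 2

Player 1 at (Top, Right) earns 4; deviating to Bottom yields 3 — not better.
Player 2 earns -3; deviating to Left yields -1 — a strict improvement.
Only Player 2 has a strictly profitable deviation.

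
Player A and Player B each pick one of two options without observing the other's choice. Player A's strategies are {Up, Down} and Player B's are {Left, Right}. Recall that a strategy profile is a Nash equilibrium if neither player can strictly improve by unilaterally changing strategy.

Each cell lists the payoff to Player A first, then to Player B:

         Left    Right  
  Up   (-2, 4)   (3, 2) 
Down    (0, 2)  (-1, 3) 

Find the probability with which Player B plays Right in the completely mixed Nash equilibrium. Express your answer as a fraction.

Let y be the probability that Player B plays Left. In a completely mixed equilibrium, Player A must be indifferent between Up and Down.
Player A's expected payoff from Up is −2y + 3(1−y); from Down it is −(1−y).
Setting these equal: −5y + 3 = y − 1, so y = 2/3.
Therefore Player B plays Right with probability 1 − 2/3 = 1/3.

1/3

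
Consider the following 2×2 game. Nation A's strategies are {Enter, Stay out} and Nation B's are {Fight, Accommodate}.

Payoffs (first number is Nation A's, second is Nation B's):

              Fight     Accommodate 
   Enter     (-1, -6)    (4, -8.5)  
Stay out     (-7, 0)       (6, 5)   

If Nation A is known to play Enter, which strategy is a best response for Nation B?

Fight

Against Enter, Nation B earns -6 from Fight and -8.5 from Accommodate.
So Fight is the best response.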